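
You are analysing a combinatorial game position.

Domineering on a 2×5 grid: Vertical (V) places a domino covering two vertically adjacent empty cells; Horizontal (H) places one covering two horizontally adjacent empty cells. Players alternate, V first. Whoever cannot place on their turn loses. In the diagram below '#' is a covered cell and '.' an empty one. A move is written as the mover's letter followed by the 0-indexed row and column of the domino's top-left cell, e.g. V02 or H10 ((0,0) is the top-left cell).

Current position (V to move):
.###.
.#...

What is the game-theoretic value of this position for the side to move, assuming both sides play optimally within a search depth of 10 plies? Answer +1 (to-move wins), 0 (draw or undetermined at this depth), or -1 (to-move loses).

value(.###./.#..., V) = +1

ply 1, V at .###./.#... | V00=-1→####./##...; V04=+1→.####/.#..#*
ply 2, H at .####/.#..# | H12=-1→.####/.####*
ply 3, V at .####/.#### | V00=+1→#####/#####*
ply 4: #####/##### is terminal -1 (H); from .###./.#... depth 10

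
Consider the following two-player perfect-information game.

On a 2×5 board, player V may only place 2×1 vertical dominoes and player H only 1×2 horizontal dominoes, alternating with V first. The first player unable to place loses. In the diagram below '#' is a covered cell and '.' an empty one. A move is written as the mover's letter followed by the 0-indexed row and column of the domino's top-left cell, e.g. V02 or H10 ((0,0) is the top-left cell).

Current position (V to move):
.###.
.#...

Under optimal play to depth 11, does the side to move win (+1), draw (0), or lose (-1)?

value(.###./.#..., V) = +1

[.###./.#...] V move#1: V00:-1/####./##..., V04:+1/.####/.#..#*
[.####/.#..#] H move#2: H12:-1/.####/.####*
[.####/.####] V move#3: V00:+1/#####/#####*
[#####/#####] end (terminal -1, H#4); searched .###./.#... to 11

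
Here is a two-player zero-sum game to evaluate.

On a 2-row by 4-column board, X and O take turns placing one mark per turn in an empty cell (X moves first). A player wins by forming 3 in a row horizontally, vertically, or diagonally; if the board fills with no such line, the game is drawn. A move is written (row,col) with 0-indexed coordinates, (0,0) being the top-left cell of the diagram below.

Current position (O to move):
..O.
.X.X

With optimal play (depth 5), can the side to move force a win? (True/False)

ply 1, O at ..O./.X.X | (0,0)=-1→O.O./.X.X; (0,1)=-1→.OO./.X.X; (0,3)=-1→..OO/.X.X; (1,0)=-1→..O./OX.X; (1,2)=+0→..O./.XOX*
ply 2, X at ..O./.XOX | (0,0)=+0→X.O./.XOX*; (0,1)=+0→.XO./.XOX; (0,3)=+0→..OX/.XOX; (1,0)=-1→..O./XXOX
ply 3, O at X.O./.XOX | (0,1)=+0→XOO./.XOX*; (0,3)=+0→X.OO/.XOX; (1,0)=+0→X.O./OXOX
ply 4, X at XOO./.XOX | (0,3)=+0→XOOX/.XOX*; (1,0)=-1→XOO./XXOX
ply 5, O at XOOX/.XOX | (1,0)=+0→XOOX/OXOX*
ply 6: XOOX/OXOX is terminal +0 (X); from ..O./.X.X depth 5

O winning at [..O./.X.X]: False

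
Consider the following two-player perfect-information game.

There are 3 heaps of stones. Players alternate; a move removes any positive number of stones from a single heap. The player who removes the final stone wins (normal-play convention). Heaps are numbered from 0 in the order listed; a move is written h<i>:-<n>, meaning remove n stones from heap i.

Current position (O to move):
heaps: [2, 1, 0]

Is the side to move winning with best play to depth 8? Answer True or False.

ply 1, O at (2,1,0) | h0:-1=+1→(1,1,0)*; h0:-2=-1→(0,1,0); h1:-1=-1→(2,0,0)
ply 2, X at (1,1,0) | h0:-1=-1→(0,1,0)*; h1:-1=-1→(1,0,0)
ply 3, O at (0,1,0) | h1:-1=+1→(0,0,0)*
ply 4: (0,0,0) is terminal -1 (X); from (2,1,0) depth 8

O winning at [(2,1,0)]: True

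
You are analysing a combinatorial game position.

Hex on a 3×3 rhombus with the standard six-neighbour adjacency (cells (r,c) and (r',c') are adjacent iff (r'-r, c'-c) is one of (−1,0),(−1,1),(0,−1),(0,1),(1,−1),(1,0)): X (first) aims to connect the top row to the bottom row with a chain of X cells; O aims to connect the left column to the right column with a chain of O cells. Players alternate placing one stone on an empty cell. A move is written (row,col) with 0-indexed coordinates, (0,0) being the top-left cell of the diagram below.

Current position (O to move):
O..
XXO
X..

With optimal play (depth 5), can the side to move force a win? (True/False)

O winning at [O../XXO/X..]: False

p1 O@[O../XXO/X..]: (0,1)[OO./XXO/X..]-1* (0,2)[O.O/XXO/X..]-1 (2,1)[O../XXO/XO.]-1 (2,2)[O../XXO/X.O]-1
p2 X@[OO./XXO/X..]: (0,2)[OOX/XXO/X..]+1* (2,1)[OO./XXO/XX.]-1 (2,2)[OO./XXO/X.X]-1
p3 O@[OOX/XXO/X..] terminal -1; root [O../XXO/X..] d5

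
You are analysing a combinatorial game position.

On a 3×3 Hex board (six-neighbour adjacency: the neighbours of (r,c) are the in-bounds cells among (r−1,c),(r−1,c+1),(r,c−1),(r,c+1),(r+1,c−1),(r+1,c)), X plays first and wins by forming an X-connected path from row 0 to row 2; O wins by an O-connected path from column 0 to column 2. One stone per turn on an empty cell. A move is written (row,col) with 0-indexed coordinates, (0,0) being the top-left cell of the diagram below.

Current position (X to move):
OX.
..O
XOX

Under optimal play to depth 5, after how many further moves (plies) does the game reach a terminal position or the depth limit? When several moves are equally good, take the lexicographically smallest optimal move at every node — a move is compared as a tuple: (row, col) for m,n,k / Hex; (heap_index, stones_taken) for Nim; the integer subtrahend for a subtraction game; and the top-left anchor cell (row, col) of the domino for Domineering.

[OX./..O/XOX] X move#1: (0,2):+1/OXX/..O/XOX*, (1,0):+1/OX./X.O/XOX, (1,1):+1/OX./.XO/XOX
[OXX/..O/XOX] O move#2: (1,0):-1/OXX/O.O/XOX*, (1,1):-1/OXX/.OO/XOX
[OXX/O.O/XOX] X move#3: (1,1):+1/OXX/OXO/XOX*
[OXX/OXO/XOX] end (terminal -1, O#4); searched OX./..O/XOX to 5

PV length from [OX./..O/XOX]: 3 plies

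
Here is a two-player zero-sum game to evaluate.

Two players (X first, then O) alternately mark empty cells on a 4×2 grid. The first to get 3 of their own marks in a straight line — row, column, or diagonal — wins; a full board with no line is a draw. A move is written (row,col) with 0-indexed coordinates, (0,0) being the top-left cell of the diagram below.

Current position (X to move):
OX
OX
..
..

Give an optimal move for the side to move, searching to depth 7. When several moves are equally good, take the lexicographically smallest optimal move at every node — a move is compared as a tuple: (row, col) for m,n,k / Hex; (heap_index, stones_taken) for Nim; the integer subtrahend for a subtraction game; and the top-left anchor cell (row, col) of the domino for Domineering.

X's best at [OX/OX/../..]: (2,1)

[OX/OX/../..] X move#1: (2,0):+0/OX/OX/X./.., (2,1):+1/OX/OX/.X/..*, (3,0):-1/OX/OX/../X., (3,1):-1/OX/OX/../.X
[OX/OX/.X/..] end (terminal -1, O#2); searched OX/OX/../.. to 7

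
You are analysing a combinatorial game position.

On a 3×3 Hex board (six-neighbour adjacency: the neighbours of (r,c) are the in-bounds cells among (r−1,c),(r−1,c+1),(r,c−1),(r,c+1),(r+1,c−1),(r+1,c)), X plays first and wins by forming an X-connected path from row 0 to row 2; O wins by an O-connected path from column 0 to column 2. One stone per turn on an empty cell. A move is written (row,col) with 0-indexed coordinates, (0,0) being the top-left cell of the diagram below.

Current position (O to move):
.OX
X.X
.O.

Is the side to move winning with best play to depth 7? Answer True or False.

p1 O@[.OX/X.X/.O.]: (0,0)[OOX/X.X/.O.]-1* (1,1)[.OX/XOX/.O.]-1 (2,0)[.OX/X.X/OO.]-1 (2,2)[.OX/X.X/.OO]-1
p2 X@[OOX/X.X/.O.]: (1,1)[OOX/XXX/.O.]+1* (2,0)[OOX/X.X/XO.]+1 (2,2)[OOX/X.X/.OX]+1
p3 O@[OOX/XXX/.O.]: (2,0)[OOX/XXX/OO.]-1* (2,2)[OOX/XXX/.OO]-1
p4 X@[OOX/XXX/OO.]: (2,2)[OOX/XXX/OOX]+1*
p5 O@[OOX/XXX/OOX] terminal -1; root [.OX/X.X/.O.] d7

O winning at [.OX/X.X/.O.]: False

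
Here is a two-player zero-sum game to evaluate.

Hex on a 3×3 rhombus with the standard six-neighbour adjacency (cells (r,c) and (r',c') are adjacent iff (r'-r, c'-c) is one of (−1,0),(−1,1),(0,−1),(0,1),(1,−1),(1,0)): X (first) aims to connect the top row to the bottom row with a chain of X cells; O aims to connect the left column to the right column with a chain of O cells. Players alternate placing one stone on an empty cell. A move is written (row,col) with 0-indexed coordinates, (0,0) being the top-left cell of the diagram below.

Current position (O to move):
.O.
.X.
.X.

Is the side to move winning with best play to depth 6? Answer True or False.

[.O./.X./.X.] O move#1: (0,0):-1/OO./.X./.X., (0,2):+1/.OO/.X./.X.*, (1,0):-1/.O./OX./.X., (1,2):-1/.O./.XO/.X., (2,0):-1/.O./.X./OX., (2,2):-1/.O./.X./.XO
[.OO/.X./.X.] X move#2: (0,0):-1/XOO/.X./.X.*, (1,0):-1/.OO/XX./.X., (1,2):-1/.OO/.XX/.X., (2,0):-1/.OO/.X./XX., (2,2):-1/.OO/.X./.XX
[XOO/.X./.X.] O move#3: (1,0):+1/XOO/OX./.X.*, (1,2):-1/XOO/.XO/.X., (2,0):-1/XOO/.X./OX., (2,2):-1/XOO/.X./.XO
[XOO/OX./.X.] end (terminal -1, X#4); searched .O./.X./.X. to 6

O winning at [.O./.X./.X.]: True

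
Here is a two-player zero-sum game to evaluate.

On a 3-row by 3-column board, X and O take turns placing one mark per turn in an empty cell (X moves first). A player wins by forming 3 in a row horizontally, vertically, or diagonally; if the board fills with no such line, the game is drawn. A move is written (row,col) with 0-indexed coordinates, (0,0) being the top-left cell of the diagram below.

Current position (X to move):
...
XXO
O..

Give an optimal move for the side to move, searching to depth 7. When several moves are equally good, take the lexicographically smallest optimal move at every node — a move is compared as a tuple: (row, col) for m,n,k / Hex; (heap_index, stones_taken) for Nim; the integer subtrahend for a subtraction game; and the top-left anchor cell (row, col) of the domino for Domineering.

ply 1, X at .../XXO/O.. | (0,0)=-1→X../XXO/O..; (0,1)=+0→.X./XXO/O..*; (0,2)=+0→..X/XXO/O..; (2,1)=+0→.../XXO/OX.; (2,2)=+0→.../XXO/O.X
ply 2, O at .X./XXO/O.. | (0,0)=-1→OX./XXO/O..; (0,2)=-1→.XO/XXO/O..; (2,1)=+0→.X./XXO/OO.*; (2,2)=-1→.X./XXO/O.O
ply 3, X at .X./XXO/OO. | (0,0)=-1→XX./XXO/OO.; (0,2)=-1→.XX/XXO/OO.; (2,2)=+0→.X./XXO/OOX*
ply 4, O at .X./XXO/OOX | (0,0)=+0→OX./XXO/OOX*; (0,2)=-1→.XO/XXO/OOX
ply 5, X at OX./XXO/OOX | (0,2)=+0→OXX/XXO/OOX*
ply 6: OXX/XXO/OOX is terminal +0 (O); from .../XXO/O.. depth 7

X's best at [.../XXO/O..]: (0,1)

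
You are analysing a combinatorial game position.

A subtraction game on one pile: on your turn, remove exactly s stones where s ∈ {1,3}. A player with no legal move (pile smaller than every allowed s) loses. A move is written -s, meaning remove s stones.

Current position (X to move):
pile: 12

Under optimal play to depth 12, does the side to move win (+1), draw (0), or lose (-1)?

[12] X move#1: -1:-1/11*, -3:-1/9
[11] O move#2: -1:+1/10*, -3:+1/8
[10] X move#3: -1:-1/9*, -3:-1/7
[9] O move#4: -1:+1/8*, -3:+1/6
[8] X move#5: -1:-1/7*, -3:-1/5
[7] O move#6: -1:+1/6*, -3:+1/4
[6] X move#7: -1:-1/5*, -3:-1/3
[5] O move#8: -1:+1/4*, -3:+1/2
[4] X move#9: -1:-1/3*, -3:-1/1
[3] O move#10: -1:+1/2*, -3:+1/0
[2] X move#11: -1:-1/1*
[1] O move#12: -1:+1/0*
[0] end (terminal -1, X#13); searched 12 to 12

value(12, X) = -1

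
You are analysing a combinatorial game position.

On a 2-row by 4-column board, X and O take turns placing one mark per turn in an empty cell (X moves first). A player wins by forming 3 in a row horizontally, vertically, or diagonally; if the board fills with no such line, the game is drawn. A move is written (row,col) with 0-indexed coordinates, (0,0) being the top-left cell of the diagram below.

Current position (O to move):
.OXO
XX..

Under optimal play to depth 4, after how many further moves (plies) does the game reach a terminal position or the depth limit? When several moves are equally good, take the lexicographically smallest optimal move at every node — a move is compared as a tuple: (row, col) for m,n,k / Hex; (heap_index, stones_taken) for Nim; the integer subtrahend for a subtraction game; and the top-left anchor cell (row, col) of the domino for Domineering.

ply 1, O at .OXO/XX.. | (0,0)=-1→OOXO/XX..; (1,2)=+0→.OXO/XXO.*; (1,3)=-1→.OXO/XX.O
ply 2, X at .OXO/XXO. | (0,0)=+0→XOXO/XXO.*; (1,3)=+0→.OXO/XXOX
ply 3, O at XOXO/XXO. | (1,3)=+0→XOXO/XXOO*
ply 4: XOXO/XXOO is terminal +0 (X); from .OXO/XX.. depth 4

PV length from [.OXO/XX..]: 3 plies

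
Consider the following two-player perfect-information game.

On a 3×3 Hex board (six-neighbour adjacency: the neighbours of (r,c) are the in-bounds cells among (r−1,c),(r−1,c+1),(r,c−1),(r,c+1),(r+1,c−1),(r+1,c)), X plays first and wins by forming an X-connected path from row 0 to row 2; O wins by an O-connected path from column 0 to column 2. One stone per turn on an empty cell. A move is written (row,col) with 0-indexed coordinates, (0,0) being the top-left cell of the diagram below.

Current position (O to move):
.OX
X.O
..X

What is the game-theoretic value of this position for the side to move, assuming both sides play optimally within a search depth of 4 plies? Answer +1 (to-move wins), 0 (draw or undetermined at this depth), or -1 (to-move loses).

p1 O@[.OX/X.O/..X]: (0,0)[OOX/X.O/..X]-1 (1,1)[.OX/XOO/..X]+1* (2,0)[.OX/X.O/O.X]+1 (2,1)[.OX/X.O/.OX]-1
p2 X@[.OX/XOO/..X]: (0,0)[XOX/XOO/..X]-1* (2,0)[.OX/XOO/X.X]-1 (2,1)[.OX/XOO/.XX]-1
p3 O@[XOX/XOO/..X]: (2,0)[XOX/XOO/O.X]+1* (2,1)[XOX/XOO/.OX]-1
p4 X@[XOX/XOO/O.X] terminal -1; root [.OX/X.O/..X] d4

value(.OX/X.O/..X, O) = +1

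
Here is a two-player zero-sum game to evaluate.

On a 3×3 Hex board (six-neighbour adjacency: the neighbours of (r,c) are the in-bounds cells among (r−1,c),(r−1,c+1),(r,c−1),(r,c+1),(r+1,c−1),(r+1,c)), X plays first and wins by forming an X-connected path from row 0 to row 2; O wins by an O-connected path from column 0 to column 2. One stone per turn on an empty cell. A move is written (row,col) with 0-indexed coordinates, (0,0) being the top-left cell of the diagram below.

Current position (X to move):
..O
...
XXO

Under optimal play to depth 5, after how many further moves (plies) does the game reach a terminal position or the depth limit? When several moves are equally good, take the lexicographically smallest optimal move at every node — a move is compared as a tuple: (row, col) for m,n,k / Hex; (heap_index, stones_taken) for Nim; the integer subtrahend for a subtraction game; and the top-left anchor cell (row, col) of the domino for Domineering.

p1 X@[..O/.../XXO]: (0,0)[X.O/.../XXO]-1 (0,1)[.XO/.../XXO]+1* (1,0)[..O/X../XXO]+1 (1,1)[..O/.X./XXO]-1 (1,2)[..O/..X/XXO]-1
p2 O@[.XO/.../XXO]: (0,0)[OXO/.../XXO]-1* (1,0)[.XO/O../XXO]-1 (1,1)[.XO/.O./XXO]-1 (1,2)[.XO/..O/XXO]-1
p3 X@[OXO/.../XXO]: (1,0)[OXO/X../XXO]+1* (1,1)[OXO/.X./XXO]+1 (1,2)[OXO/..X/XXO]+1
p4 O@[OXO/X../XXO] terminal -1; root [..O/.../XXO] d5

PV length from [..O/.../XXO]: 3 plies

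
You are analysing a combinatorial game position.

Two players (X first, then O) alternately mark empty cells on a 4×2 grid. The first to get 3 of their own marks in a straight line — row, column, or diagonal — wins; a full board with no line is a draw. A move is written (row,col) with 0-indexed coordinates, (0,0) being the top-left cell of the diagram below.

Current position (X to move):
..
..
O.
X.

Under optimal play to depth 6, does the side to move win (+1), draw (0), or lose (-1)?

ply 1, X at ../../O./X. | (0,0)=+0→X./../O./X.*; (0,1)=+0→.X/../O./X.; (1,0)=+0→../X./O./X.; (1,1)=+0→../.X/O./X.; (2,1)=+0→../../OX/X.; (3,1)=+0→../../O./XX
ply 2, O at X./../O./X. | (0,1)=+0→XO/../O./X.*; (1,0)=+0→X./O./O./X.; (1,1)=+0→X./.O/O./X.; (2,1)=+0→X./../OO/X.; (3,1)=+0→X./../O./XO
ply 3, X at XO/../O./X. | (1,0)=+0→XO/X./O./X.*; (1,1)=+0→XO/.X/O./X.; (2,1)=+0→XO/../OX/X.; (3,1)=+0→XO/../O./XX
ply 4, O at XO/X./O./X. | (1,1)=+0→XO/XO/O./X.*; (2,1)=+0→XO/X./OO/X.; (3,1)=+0→XO/X./O./XO
ply 5, X at XO/XO/O./X. | (2,1)=+0→XO/XO/OX/X.*; (3,1)=-1→XO/XO/O./XX
ply 6, O at XO/XO/OX/X. | (3,1)=+0→XO/XO/OX/XO*
ply 7: XO/XO/OX/XO is terminal +0 (X); from ../../O./X. depth 6

value(../../O./X., X) = 0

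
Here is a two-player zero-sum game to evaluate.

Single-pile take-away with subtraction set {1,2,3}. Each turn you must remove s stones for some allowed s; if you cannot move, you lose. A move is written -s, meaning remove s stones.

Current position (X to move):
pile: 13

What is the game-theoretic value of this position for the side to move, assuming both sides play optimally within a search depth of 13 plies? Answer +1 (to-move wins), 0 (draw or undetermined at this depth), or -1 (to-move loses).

[13] X move#1: -1:+1/12*, -2:-1/11, -3:-1/10
[12] O move#2: -1:-1/11*, -2:-1/10, -3:-1/9
[11] X move#3: -1:-1/10, -2:-1/9, -3:+1/8*
[8] O move#4: -1:-1/7*, -2:-1/6, -3:-1/5
[7] X move#5: -1:-1/6, -2:-1/5, -3:+1/4*
[4] O move#6: -1:-1/3*, -2:-1/2, -3:-1/1
[3] X move#7: -1:-1/2, -2:-1/1, -3:+1/0*
[0] end (terminal -1, O#8); searched 13 to 13

value(13, X) = +1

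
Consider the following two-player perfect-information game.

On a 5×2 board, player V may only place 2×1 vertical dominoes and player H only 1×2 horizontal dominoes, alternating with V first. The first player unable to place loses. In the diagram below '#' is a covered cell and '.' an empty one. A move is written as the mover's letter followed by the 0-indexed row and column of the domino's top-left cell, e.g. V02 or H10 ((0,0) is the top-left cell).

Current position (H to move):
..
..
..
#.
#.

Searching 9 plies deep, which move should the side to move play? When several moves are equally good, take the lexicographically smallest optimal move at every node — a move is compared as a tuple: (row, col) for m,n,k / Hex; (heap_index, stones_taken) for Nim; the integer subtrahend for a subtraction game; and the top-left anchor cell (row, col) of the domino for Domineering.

[../../../#./#.] H move#1: H00:-1/##/../../#./#., H10:+1/../##/../#./#.*, H20:-1/../../##/#./#.
[../##/../#./#.] V move#2: V21:-1/../##/.#/##/#.*, V31:-1/../##/../##/##
[../##/.#/##/#.] H move#3: H00:+1/##/##/.#/##/#.*
[##/##/.#/##/#.] end (terminal -1, V#4); searched ../../../#./#. to 9

H's best at [../../../#./#.]: H10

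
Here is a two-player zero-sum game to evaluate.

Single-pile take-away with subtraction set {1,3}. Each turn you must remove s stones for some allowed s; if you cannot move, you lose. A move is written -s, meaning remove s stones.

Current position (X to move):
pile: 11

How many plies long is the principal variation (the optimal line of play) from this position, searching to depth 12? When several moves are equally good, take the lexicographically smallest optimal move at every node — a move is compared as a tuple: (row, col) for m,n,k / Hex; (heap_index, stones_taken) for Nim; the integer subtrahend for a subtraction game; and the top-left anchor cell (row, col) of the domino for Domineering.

p1 X@[11]: -1[10]+1* -3[8]+1
p2 O@[10]: -1[9]-1* -3[7]-1
p3 X@[9]: -1[8]+1* -3[6]+1
p4 O@[8]: -1[7]-1* -3[5]-1
p5 X@[7]: -1[6]+1* -3[4]+1
p6 O@[6]: -1[5]-1* -3[3]-1
p7 X@[5]: -1[4]+1* -3[2]+1
p8 O@[4]: -1[3]-1* -3[1]-1
p9 X@[3]: -1[2]+1* -3[0]+1
p10 O@[2]: -1[1]-1*
p11 X@[1]: -1[0]+1*
p12 O@[0] terminal -1; root [11] d12

PV length from [11]: 11 plies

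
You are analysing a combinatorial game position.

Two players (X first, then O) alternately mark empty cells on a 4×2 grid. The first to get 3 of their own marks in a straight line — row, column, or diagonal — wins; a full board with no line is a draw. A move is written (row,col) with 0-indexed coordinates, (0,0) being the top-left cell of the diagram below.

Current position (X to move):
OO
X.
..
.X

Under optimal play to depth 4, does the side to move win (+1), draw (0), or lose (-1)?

value(OO/X./../.X, X) = 0

p1 X@[OO/X./../.X]: (1,1)[OO/XX/../.X]+0* (2,0)[OO/X./X./.X]+0 (2,1)[OO/X./.X/.X]+0 (3,0)[OO/X./../XX]+0
p2 O@[OO/XX/../.X]: (2,0)[OO/XX/O./.X]-1 (2,1)[OO/XX/.O/.X]+0* (3,0)[OO/XX/../OX]-1
p3 X@[OO/XX/.O/.X]: (2,0)[OO/XX/XO/.X]+0* (3,0)[OO/XX/.O/XX]+0
p4 O@[OO/XX/XO/.X]: (3,0)[OO/XX/XO/OX]+0*
p5 X@[OO/XX/XO/OX] terminal +0; root [OO/X./../.X] d4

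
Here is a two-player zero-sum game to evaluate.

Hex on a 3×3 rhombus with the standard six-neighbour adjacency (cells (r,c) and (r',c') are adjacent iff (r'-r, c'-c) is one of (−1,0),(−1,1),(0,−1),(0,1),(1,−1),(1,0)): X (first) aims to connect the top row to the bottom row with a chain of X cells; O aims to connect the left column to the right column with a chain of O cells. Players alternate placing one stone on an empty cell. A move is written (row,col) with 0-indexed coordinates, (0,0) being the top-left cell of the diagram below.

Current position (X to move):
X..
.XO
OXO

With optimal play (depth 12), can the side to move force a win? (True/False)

X winning at [X../.XO/OXO]: True

ply 1, X at X../.XO/OXO | (0,1)=+1→XX./.XO/OXO*; (0,2)=+1→X.X/.XO/OXO; (1,0)=+1→X../XXO/OXO
ply 2: XX./.XO/OXO is terminal -1 (O); from X../.XO/OXO depth 12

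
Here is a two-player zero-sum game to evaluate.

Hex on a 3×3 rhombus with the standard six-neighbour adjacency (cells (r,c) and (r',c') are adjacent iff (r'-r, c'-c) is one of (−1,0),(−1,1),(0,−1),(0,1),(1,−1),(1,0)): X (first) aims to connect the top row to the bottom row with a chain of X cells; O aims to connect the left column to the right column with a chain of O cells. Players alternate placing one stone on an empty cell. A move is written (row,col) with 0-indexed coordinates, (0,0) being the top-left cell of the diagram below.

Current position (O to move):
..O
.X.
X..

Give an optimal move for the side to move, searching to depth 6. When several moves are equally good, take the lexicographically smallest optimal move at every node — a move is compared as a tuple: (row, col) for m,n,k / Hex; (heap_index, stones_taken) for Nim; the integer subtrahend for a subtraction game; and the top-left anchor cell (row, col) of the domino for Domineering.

O's best at [..O/.X./X..]: (0,1)

p1 O@[..O/.X./X..]: (0,0)[O.O/.X./X..]-1 (0,1)[.OO/.X./X..]+1* (1,0)[..O/OX./X..]-1 (1,2)[..O/.XO/X..]-1 (2,1)[..O/.X./XO.]-1 (2,2)[..O/.X./X.O]-1
p2 X@[.OO/.X./X..]: (0,0)[XOO/.X./X..]-1* (1,0)[.OO/XX./X..]-1 (1,2)[.OO/.XX/X..]-1 (2,1)[.OO/.X./XX.]-1 (2,2)[.OO/.X./X.X]-1
p3 O@[XOO/.X./X..]: (1,0)[XOO/OX./X..]+1* (1,2)[XOO/.XO/X..]-1 (2,1)[XOO/.X./XO.]-1 (2,2)[XOO/.X./X.O]-1
p4 X@[XOO/OX./X..] terminal -1; root [..O/.X./X..] d6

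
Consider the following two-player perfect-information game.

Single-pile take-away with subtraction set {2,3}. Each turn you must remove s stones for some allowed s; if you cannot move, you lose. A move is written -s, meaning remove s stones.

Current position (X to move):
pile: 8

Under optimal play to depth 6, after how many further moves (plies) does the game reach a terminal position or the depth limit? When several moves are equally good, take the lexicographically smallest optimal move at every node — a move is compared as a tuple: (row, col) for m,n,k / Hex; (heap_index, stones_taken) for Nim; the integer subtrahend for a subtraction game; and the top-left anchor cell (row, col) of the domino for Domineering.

ply 1, X at 8 | -2=+1→6*; -3=+1→5
ply 2, O at 6 | -2=-1→4*; -3=-1→3
ply 3, X at 4 | -2=-1→2; -3=+1→1*
ply 4: 1 is terminal -1 (O); from 8 depth 6

PV length from [8]: 3 plies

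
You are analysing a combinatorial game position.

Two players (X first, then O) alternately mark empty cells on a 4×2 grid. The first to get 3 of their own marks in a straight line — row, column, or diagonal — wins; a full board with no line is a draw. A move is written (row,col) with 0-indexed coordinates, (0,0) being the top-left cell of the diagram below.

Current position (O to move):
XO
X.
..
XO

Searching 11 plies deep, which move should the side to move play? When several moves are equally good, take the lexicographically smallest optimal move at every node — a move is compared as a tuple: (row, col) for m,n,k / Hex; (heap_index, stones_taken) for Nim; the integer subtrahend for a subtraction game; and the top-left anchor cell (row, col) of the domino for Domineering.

p1 O@[XO/X./../XO]: (1,1)[XO/XO/../XO]-1 (2,0)[XO/X./O./XO]+0* (2,1)[XO/X./.O/XO]-1
p2 X@[XO/X./O./XO]: (1,1)[XO/XX/O./XO]+0* (2,1)[XO/X./OX/XO]+0
p3 O@[XO/XX/O./XO]: (2,1)[XO/XX/OO/XO]+0*
p4 X@[XO/XX/OO/XO] terminal +0; root [XO/X./../XO] d11

O's best at [XO/X./../XO]: (2,0)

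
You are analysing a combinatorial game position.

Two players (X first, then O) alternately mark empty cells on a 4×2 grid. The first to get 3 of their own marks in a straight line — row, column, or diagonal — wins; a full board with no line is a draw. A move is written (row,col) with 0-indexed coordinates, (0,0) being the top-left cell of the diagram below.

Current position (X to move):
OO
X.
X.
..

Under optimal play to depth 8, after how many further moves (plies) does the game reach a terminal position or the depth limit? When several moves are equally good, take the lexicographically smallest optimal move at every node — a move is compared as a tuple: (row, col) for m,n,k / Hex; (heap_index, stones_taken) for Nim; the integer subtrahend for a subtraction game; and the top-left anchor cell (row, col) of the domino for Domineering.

[OO/X./X./..] X move#1: (1,1):+0/OO/XX/X./.., (2,1):+0/OO/X./XX/.., (3,0):+1/OO/X./X./X.*, (3,1):+0/OO/X./X./.X
[OO/X./X./X.] end (terminal -1, O#2); searched OO/X./X./.. to 8

PV length from [OO/X./X./..]: 1 ply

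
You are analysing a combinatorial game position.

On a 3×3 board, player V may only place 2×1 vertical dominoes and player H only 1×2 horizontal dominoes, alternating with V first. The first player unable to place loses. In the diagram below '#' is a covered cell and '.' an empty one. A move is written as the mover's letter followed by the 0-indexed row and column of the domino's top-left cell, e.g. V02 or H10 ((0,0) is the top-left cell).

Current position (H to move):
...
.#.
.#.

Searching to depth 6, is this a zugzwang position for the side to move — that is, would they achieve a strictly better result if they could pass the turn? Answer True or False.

[.../.#./.#.] H move#1: H00:-1/##./.#./.#.*, H01:-1/.##/.#./.#.
[##./.#./.#.] V move#2: V02:+1/###/.##/.#.*, V10:+1/##./##./##., V12:+1/##./.##/.##
[###/.##/.#.] end (terminal -1, H#3); searched .../.#./.#. to 6
if H skipped the turn, V would face:
~ [.../.#./.#.] V move#1: V00:+1/#../##./.#.*, V02:+1/..#/.##/.#., V10:+1/.../##./##., V12:+1/.../.##/.##
~ [#../##./.#.] H move#2: H01:-1/###/##./.#.*
~ [###/##./.#.] V move#3: V12:+1/###/###/.##*
~ [###/###/.##] end (terminal -1, H#4); searched .../.#./.#. to 6
compare (H): move=-1 vs pass=-1

zugzwang(.../.#./.#., H) = False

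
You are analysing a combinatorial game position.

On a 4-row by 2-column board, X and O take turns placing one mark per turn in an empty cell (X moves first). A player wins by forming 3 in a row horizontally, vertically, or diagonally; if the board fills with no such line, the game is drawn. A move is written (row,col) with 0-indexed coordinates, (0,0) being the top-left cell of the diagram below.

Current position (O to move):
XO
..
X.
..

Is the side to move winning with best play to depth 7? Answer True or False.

ply 1, O at XO/../X./.. | (1,0)=+0→XO/O./X./..*; (1,1)=-1→XO/.O/X./..; (2,1)=-1→XO/../XO/..; (3,0)=-1→XO/../X./O.; (3,1)=-1→XO/../X./.O
ply 2, X at XO/O./X./.. | (1,1)=+0→XO/OX/X./..*; (2,1)=+0→XO/O./XX/..; (3,0)=+0→XO/O./X./X.; (3,1)=+0→XO/O./X./.X
ply 3, O at XO/OX/X./.. | (2,1)=+0→XO/OX/XO/..*; (3,0)=+0→XO/OX/X./O.; (3,1)=+0→XO/OX/X./.O
ply 4, X at XO/OX/XO/.. | (3,0)=+0→XO/OX/XO/X.*; (3,1)=+0→XO/OX/XO/.X
ply 5, O at XO/OX/XO/X. | (3,1)=+0→XO/OX/XO/XO*
ply 6: XO/OX/XO/XO is terminal +0 (X); from XO/../X./.. depth 7

O winning at [XO/../X./..]: False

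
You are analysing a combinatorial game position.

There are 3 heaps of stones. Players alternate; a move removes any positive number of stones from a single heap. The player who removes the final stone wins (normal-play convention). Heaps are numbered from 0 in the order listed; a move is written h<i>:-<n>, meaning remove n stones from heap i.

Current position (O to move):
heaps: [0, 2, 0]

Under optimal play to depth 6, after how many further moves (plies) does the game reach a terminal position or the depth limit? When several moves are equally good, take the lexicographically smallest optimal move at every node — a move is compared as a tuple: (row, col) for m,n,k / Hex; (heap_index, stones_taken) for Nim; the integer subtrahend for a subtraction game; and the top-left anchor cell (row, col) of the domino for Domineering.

p1 O@[(0,2,0)]: h1:-1[(0,1,0)]-1 h1:-2[(0,0,0)]+1*
p2 X@[(0,0,0)] terminal -1; root [(0,2,0)] d6

PV length from [(0,2,0)]: 1 ply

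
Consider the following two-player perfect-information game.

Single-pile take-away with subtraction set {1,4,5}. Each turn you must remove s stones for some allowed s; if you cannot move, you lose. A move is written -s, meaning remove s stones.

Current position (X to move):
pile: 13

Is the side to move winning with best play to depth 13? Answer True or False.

p1 X@[13]: -1[12]-1 -4[9]-1 -5[8]+1*
p2 O@[8]: -1[7]-1* -4[4]-1 -5[3]-1
p3 X@[7]: -1[6]-1 -4[3]-1 -5[2]+1*
p4 O@[2]: -1[1]-1*
p5 X@[1]: -1[0]+1*
p6 O@[0] terminal -1; root [13] d13

X winning at [13]: True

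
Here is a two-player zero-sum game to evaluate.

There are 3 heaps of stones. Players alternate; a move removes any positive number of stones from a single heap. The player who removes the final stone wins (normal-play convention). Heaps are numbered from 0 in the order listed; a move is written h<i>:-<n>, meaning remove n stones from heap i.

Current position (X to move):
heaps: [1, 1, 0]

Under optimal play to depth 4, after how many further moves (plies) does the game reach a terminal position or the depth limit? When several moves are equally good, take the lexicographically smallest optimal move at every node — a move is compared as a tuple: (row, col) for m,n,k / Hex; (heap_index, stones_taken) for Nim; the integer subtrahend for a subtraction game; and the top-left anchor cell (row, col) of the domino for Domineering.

PV length from [(1,1,0)]: 2 plies

p1 X@[(1,1,0)]: h0:-1[(0,1,0)]-1* h1:-1[(1,0,0)]-1
p2 O@[(0,1,0)]: h1:-1[(0,0,0)]+1*
p3 X@[(0,0,0)] terminal -1; root [(1,1,0)] d4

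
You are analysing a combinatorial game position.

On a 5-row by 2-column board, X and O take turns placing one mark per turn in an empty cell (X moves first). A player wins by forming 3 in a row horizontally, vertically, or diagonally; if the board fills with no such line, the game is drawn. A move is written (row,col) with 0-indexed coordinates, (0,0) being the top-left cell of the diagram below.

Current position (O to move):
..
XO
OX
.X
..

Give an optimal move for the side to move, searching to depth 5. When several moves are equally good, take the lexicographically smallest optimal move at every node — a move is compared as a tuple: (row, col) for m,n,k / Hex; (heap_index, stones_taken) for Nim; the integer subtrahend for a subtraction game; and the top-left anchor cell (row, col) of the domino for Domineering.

O's best at [../XO/OX/.X/..]: (4,1)

[../XO/OX/.X/..] O move#1: (0,0):-1/O./XO/OX/.X/.., (0,1):-1/.O/XO/OX/.X/.., (3,0):-1/../XO/OX/OX/.., (4,0):-1/../XO/OX/.X/O., (4,1):+0/../XO/OX/.X/.O*
[../XO/OX/.X/.O] X move#2: (0,0):+0/X./XO/OX/.X/.O*, (0,1):+0/.X/XO/OX/.X/.O, (3,0):+0/../XO/OX/XX/.O, (4,0):+0/../XO/OX/.X/XO
[X./XO/OX/.X/.O] O move#3: (0,1):+0/XO/XO/OX/.X/.O*, (3,0):+0/X./XO/OX/OX/.O, (4,0):+0/X./XO/OX/.X/OO
[XO/XO/OX/.X/.O] X move#4: (3,0):+0/XO/XO/OX/XX/.O*, (4,0):+0/XO/XO/OX/.X/XO
[XO/XO/OX/XX/.O] O move#5: (4,0):+0/XO/XO/OX/XX/OO*
[XO/XO/OX/XX/OO] end (terminal +0, X#6); searched ../XO/OX/.X/.. to 5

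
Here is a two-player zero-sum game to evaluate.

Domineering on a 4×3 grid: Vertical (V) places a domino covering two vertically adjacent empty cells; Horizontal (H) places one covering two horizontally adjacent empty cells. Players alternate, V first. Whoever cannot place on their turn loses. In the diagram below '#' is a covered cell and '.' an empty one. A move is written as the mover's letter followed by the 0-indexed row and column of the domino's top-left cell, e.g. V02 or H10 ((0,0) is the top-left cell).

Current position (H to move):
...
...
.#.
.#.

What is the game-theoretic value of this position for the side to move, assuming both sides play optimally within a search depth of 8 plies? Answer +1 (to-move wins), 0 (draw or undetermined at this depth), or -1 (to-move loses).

value(.../.../.#./.#., H) = -1

p1 H@[.../.../.#./.#.]: H00[##./.../.#./.#.]-1* H01[.##/.../.#./.#.]-1 H10[.../##./.#./.#.]-1 H11[.../.##/.#./.#.]-1
p2 V@[##./.../.#./.#.]: V02[###/..#/.#./.#.]+1* V10[##./#../##./.#.]+1 V12[##./..#/.##/.#.]+1 V20[##./.../##./##.]+1 V22[##./.../.##/.##]+1
p3 H@[###/..#/.#./.#.]: H10[###/###/.#./.#.]-1*
p4 V@[###/###/.#./.#.]: V20[###/###/##./##.]+1* V22[###/###/.##/.##]+1
p5 H@[###/###/##./##.] terminal -1; root [.../.../.#./.#.] d8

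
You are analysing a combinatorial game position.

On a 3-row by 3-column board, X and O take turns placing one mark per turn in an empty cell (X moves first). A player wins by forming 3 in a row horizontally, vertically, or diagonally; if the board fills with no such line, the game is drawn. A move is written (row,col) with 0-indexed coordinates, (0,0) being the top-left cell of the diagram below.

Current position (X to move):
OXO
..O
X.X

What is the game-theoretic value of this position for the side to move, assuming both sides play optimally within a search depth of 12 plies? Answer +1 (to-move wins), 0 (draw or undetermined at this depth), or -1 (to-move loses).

[OXO/..O/X.X] X move#1: (1,0):+0/OXO/X.O/X.X, (1,1):+0/OXO/.XO/X.X, (2,1):+1/OXO/..O/XXX*
[OXO/..O/XXX] end (terminal -1, O#2); searched OXO/..O/X.X to 12

value(OXO/..O/X.X, X) = +1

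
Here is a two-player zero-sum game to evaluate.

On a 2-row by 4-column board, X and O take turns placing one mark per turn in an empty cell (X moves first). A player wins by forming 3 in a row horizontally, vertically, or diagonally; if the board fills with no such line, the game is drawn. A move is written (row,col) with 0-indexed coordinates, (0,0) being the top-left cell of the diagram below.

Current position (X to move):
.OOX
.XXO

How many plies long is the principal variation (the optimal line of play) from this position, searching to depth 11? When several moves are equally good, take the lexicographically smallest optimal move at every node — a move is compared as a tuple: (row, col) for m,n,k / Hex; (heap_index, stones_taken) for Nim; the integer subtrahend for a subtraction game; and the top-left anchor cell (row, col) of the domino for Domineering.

p1 X@[.OOX/.XXO]: (0,0)[XOOX/.XXO]+0 (1,0)[.OOX/XXXO]+1*
p2 O@[.OOX/XXXO] terminal -1; root [.OOX/.XXO] d11

PV length from [.OOX/.XXO]: 1 ply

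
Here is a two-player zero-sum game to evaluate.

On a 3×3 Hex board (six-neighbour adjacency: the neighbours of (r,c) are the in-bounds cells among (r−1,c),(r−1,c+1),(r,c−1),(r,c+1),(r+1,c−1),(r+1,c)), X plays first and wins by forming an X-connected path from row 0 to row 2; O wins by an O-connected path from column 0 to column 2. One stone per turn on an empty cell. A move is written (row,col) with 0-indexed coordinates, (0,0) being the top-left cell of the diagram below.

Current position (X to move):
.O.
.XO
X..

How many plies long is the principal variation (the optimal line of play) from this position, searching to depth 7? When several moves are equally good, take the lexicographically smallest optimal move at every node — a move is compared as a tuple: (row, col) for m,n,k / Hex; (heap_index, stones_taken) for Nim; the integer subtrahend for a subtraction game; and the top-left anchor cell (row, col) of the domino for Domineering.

PV length from [.O./.XO/X..]: 3 plies

[.O./.XO/X..] X move#1: (0,0):+1/XO./.XO/X..*, (0,2):+1/.OX/.XO/X.., (1,0):+1/.O./XXO/X.., (2,1):-1/.O./.XO/XX., (2,2):-1/.O./.XO/X.X
[XO./.XO/X..] O move#2: (0,2):-1/XOO/.XO/X..*, (1,0):-1/XO./OXO/X.., (2,1):-1/XO./.XO/XO., (2,2):-1/XO./.XO/X.O
[XOO/.XO/X..] X move#3: (1,0):+1/XOO/XXO/X..*, (2,1):-1/XOO/.XO/XX., (2,2):-1/XOO/.XO/X.X
[XOO/XXO/X..] end (terminal -1, O#4); searched .O./.XO/X.. to 7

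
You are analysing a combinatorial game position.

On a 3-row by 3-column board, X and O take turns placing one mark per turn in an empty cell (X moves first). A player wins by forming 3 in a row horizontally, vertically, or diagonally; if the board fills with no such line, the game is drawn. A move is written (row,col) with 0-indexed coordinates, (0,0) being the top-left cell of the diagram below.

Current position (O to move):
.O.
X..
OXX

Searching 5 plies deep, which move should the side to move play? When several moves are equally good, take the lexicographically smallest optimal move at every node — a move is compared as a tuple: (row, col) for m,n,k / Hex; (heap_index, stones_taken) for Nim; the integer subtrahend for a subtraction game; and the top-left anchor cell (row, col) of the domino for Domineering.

p1 O@[.O./X../OXX]: (0,0)[OO./X../OXX]+0 (0,2)[.OO/X../OXX]+1* (1,1)[.O./XO./OXX]+0 (1,2)[.O./X.O/OXX]+0
p2 X@[.OO/X../OXX]: (0,0)[XOO/X../OXX]-1* (1,1)[.OO/XX./OXX]-1 (1,2)[.OO/X.X/OXX]-1
p3 O@[XOO/X../OXX]: (1,1)[XOO/XO./OXX]+1* (1,2)[XOO/X.O/OXX]-1
p4 X@[XOO/XO./OXX] terminal -1; root [.O./X../OXX] d5

O's best at [.O./X../OXX]: (0,2)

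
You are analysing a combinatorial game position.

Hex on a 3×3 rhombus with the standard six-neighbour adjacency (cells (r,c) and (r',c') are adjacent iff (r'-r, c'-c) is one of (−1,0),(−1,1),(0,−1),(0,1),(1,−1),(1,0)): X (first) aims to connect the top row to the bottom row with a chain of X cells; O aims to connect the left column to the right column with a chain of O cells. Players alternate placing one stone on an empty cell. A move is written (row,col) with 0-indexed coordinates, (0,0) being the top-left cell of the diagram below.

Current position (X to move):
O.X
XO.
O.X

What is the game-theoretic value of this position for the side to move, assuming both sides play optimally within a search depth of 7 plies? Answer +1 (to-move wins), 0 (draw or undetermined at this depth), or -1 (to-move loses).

value(O.X/XO./O.X, X) = +1

ply 1, X at O.X/XO./O.X | (0,1)=-1→OXX/XO./O.X; (1,2)=+1→O.X/XOX/O.X*; (2,1)=-1→O.X/XO./OXX
ply 2: O.X/XOX/O.X is terminal -1 (O); from O.X/XO./O.X depth 7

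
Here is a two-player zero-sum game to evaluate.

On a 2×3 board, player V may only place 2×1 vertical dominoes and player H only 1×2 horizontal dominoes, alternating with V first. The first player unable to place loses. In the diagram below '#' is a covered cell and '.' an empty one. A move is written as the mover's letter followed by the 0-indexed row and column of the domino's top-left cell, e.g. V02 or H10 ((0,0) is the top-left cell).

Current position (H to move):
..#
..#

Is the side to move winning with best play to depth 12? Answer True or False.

[..#/..#] H move#1: H00:+1/###/..#*, H10:+1/..#/###
[###/..#] end (terminal -1, V#2); searched ..#/..# to 12

H winning at [..#/..#]: True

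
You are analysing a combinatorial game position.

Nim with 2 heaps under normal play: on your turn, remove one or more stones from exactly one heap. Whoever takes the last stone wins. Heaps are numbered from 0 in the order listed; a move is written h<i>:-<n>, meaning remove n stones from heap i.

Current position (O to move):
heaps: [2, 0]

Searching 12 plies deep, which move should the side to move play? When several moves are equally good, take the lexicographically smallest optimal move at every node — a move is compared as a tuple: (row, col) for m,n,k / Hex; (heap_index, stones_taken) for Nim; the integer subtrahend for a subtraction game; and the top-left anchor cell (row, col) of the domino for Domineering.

O's best at [(2,0)]: h0:-2

[(2,0)] O move#1: h0:-1:-1/(1,0), h0:-2:+1/(0,0)*
[(0,0)] end (terminal -1, X#2); searched (2,0) to 12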